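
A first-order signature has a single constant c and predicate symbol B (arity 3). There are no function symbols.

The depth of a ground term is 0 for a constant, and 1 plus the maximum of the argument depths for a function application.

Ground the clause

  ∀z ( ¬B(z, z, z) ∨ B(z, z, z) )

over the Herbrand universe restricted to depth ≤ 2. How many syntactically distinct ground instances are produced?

Ground terms of depth ≤ 2:
  With no function symbols every ground term is a constant, so there is exactly 1 ground term at every depth bound.
  N_0 = 1
  N_1 = 1
  N_2 = 1
So there is exactly 1 ground term available for substitution.
The clause has 1 distinct variable (z), which appears in the body. In the free term algebra distinct substitutions yield syntactically distinct ground instances.
Number of ground instances = 1.

1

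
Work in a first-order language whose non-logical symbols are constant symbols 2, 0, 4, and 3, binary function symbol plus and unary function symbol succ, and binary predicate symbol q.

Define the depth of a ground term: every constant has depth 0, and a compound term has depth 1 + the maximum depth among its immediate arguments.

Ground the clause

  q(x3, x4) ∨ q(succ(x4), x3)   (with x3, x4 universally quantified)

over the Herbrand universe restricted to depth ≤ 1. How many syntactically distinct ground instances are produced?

576

Ground terms of depth ≤ 1:
  Write N_k for the number of ground terms of depth ≤ k. A term of depth ≤ k is either a constant or a function symbol applied to arguments of depth ≤ k−1, so N_k = 4 + N_{k-1}^2 + N_{k-1}.
  N_0 = 4
  N_1 = 4 + 4^2 + 4 = 24
So there are 24 ground terms available for substitution.
The clause has 2 distinct variables (x3, x4), each appearing in the body. In the free term algebra distinct substitutions yield syntactically distinct ground instances.
Number of ground instances = 24^2 = 576.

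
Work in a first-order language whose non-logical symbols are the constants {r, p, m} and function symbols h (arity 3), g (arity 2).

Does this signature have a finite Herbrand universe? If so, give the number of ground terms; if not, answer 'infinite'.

The signature has at least one function symbol (h, arity 3) and at least one constant (r).
Iterating h gives infinitely many distinct ground terms: r, h(r, r, r), h(h(r, r, r), h(r, r, r), h(r, r, r)), ...
So the Herbrand universe is infinite.

infinite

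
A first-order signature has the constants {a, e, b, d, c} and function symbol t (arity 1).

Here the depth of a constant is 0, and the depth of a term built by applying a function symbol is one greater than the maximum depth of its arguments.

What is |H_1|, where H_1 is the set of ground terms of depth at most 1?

10

Count level by level. With function symbols t/1, the terms of depth ≤ k are the 5 constants together with each function applied to depth-≤(k−1) tuples, so N_k = 5 + N_{k-1}.
N_0 = 5
N_1 = 5 + 5 = 10
Explicitly: a, e, b, d, c, t(a), t(e), t(b), t(d), t(c).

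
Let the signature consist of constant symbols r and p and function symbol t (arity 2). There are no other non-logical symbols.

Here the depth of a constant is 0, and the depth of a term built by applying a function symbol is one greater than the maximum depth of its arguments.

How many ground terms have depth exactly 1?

Let N_k count ground terms of depth at most k. Each non-constant term of depth ≤ k is some function symbol applied to depth-≤(k−1) arguments, giving N_k = 2 + N_{k-1}^2.
N_0 = 2
N_1 = 2 + 2^2 = 6
Terms of depth exactly 1: N_1 − N_0 = 6 − 2 = 4.

4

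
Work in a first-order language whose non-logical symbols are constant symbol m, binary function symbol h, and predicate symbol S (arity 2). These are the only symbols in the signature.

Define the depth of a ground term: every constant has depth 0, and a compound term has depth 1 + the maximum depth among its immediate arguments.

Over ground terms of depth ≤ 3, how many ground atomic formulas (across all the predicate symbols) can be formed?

676

First count ground terms of depth ≤ 3.
If N_k denotes the number of depth-≤k ground terms, the 1 constant gives N_0 = 1, and each function symbol of arity r contributes N_{k-1}^r new terms at level k: N_k = 1 + N_{k-1}^2.
N_0 = 1
N_1 = 1 + 1^2 = 2
N_2 = 1 + 2^2 = 5
N_3 = 1 + 5^2 = 26
So |H| = 26.
A ground atom is a predicate applied to a tuple of terms from H, so the count is the sum over predicates of |H|^arity:
  S: 26^2 = 676
Total ground atoms: 676.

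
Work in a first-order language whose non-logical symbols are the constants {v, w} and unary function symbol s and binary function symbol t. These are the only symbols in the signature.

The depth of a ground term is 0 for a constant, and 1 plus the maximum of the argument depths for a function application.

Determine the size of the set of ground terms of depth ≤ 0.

2

Let N_k = |{terms of depth ≤ k}|. Then N_0 = 2 and N_k = 2 + N_{k-1} + N_{k-1}^2 for k ≥ 1 (one summand per function symbol, arity giving the exponent).
N_0 = 2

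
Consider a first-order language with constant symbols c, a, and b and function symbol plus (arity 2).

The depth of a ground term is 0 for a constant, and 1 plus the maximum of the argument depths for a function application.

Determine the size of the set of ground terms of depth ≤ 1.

12

Let N_k count ground terms of depth at most k. Each non-constant term of depth ≤ k is some function symbol applied to depth-≤(k−1) arguments, giving N_k = 3 + N_{k-1}^2.
N_0 = 3
N_1 = 3 + 3^2 = 12
Explicitly: c, a, b, plus(c, c), plus(c, a), plus(c, b), plus(a, c), plus(a, a), plus(a, b), plus(b, c), plus(b, a), plus(b, b).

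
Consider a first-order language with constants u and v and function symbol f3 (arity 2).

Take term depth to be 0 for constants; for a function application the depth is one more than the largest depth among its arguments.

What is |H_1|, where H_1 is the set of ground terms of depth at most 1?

6

Write N_k for the number of ground terms of depth ≤ k. A term of depth ≤ k is either a constant or a function symbol applied to arguments of depth ≤ k−1, so N_k = 2 + N_{k-1}^2.
N_0 = 2
N_1 = 2 + 2^2 = 6
Explicitly: u, v, f3(u, u), f3(u, v), f3(v, u), f3(v, v).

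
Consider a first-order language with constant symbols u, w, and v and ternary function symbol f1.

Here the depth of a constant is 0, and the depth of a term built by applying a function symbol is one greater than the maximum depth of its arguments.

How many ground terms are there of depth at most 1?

30

Count level by level. With function symbols f1/3, the terms of depth ≤ k are the 3 constants together with each function applied to depth-≤(k−1) tuples, so N_k = 3 + N_{k-1}^3.
N_0 = 3
N_1 = 3 + 3^3 = 30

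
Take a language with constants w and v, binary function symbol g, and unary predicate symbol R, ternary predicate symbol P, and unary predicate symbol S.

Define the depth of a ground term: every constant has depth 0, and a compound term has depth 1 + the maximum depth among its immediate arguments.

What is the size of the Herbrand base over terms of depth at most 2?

First count ground terms of depth ≤ 2.
Let N_k count ground terms of depth at most k. Each non-constant term of depth ≤ k is some function symbol applied to depth-≤(k−1) arguments, giving N_k = 2 + N_{k-1}^2.
N_0 = 2
N_1 = 2 + 2^2 = 6
N_2 = 2 + 6^2 = 38
So |H| = 38.
Each predicate of arity r yields |H|^r ground atoms (one per choice of an r-tuple from H):
  R: 38;  P: 38^3 = 54872;  S: 38
Total ground atoms: 38 + 54872 + 38 = 54948.

54948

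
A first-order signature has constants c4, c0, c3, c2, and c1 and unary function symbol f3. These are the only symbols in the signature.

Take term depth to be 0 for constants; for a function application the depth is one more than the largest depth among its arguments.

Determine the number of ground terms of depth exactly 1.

Let N_k count ground terms of depth at most k. Each non-constant term of depth ≤ k is some function symbol applied to depth-≤(k−1) arguments, giving N_k = 5 + N_{k-1}.
N_0 = 5
N_1 = 5 + 5 = 10
Terms of depth exactly 1: N_1 − N_0 = 10 − 5 = 5.

5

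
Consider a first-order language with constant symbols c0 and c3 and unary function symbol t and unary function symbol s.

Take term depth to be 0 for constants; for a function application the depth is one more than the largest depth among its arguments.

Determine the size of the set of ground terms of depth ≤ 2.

14

Let N_k = |{terms of depth ≤ k}|. Then N_0 = 2 and N_k = 2 + N_{k-1} + N_{k-1} for k ≥ 1 (one summand per function symbol, arity giving the exponent).
N_0 = 2
N_1 = 2 + 2 + 2 = 6
N_2 = 2 + 6 + 6 = 14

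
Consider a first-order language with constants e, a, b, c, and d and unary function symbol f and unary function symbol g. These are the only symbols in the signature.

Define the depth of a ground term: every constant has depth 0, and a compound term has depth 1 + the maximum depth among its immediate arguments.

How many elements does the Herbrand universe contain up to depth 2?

35

Write N_k for the number of ground terms of depth ≤ k. A term of depth ≤ k is either a constant or a function symbol applied to arguments of depth ≤ k−1, so N_k = 5 + N_{k-1} + N_{k-1}.
N_0 = 5
N_1 = 5 + 5 + 5 = 15
N_2 = 5 + 15 + 15 = 35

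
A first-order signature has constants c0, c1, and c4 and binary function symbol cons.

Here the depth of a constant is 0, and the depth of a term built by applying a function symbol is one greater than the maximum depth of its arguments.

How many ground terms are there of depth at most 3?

Write N_k for the number of ground terms of depth ≤ k. A term of depth ≤ k is either a constant or a function symbol applied to arguments of depth ≤ k−1, so N_k = 3 + N_{k-1}^2.
N_0 = 3
N_1 = 3 + 3^2 = 12
N_2 = 3 + 12^2 = 147
N_3 = 3 + 147^2 = 21612

21612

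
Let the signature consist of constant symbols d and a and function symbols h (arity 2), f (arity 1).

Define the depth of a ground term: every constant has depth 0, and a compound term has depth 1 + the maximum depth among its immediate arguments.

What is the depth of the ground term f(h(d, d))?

2

depth(h(d, d)) = 1 + max(0, 0) = 1
depth(f(h(d, d))) = 1 + depth(h(d, d)) = 1 + 1 = 2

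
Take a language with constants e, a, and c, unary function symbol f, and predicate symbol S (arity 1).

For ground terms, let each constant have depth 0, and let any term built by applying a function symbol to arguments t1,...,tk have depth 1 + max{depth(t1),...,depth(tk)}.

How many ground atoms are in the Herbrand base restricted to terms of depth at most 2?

9

First count ground terms of depth ≤ 2.
Write N_k for the number of ground terms of depth ≤ k. A term of depth ≤ k is either a constant or a function symbol applied to arguments of depth ≤ k−1, so N_k = 3 + N_{k-1}.
N_0 = 3
N_1 = 3 + 3 = 6
N_2 = 3 + 6 = 9
Explicitly: e, a, c, f(e), f(a), f(c), f(f(e)), f(f(a)), f(f(c)).
So |H| = 9.
Each predicate of arity r yields |H|^r ground atoms (one per choice of an r-tuple from H):
  S: 9
Total ground atoms: 9.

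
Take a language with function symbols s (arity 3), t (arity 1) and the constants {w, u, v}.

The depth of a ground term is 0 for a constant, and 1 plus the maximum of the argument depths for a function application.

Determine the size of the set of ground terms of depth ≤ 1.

Count level by level. With function symbols s/3, t/1, the terms of depth ≤ k are the 3 constants together with each function applied to depth-≤(k−1) tuples, so N_k = 3 + N_{k-1}^3 + N_{k-1}.
N_0 = 3
N_1 = 3 + 3^3 + 3 = 33

33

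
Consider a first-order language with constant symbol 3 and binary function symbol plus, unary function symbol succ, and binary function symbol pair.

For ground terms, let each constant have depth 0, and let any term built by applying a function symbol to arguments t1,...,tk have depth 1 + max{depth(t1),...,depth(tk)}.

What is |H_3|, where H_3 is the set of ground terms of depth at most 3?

Write N_k for the number of ground terms of depth ≤ k. A term of depth ≤ k is either a constant or a function symbol applied to arguments of depth ≤ k−1, so N_k = 1 + N_{k-1}^2 + N_{k-1} + N_{k-1}^2.
N_0 = 1
N_1 = 1 + 1^2 + 1 + 1^2 = 4
N_2 = 1 + 4^2 + 4 + 4^2 = 37
N_3 = 1 + 37^2 + 37 + 37^2 = 2776

2776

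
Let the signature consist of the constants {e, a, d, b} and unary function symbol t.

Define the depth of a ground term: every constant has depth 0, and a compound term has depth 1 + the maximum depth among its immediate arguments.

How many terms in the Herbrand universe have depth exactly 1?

Write N_k for the number of ground terms of depth ≤ k. A term of depth ≤ k is either a constant or a function symbol applied to arguments of depth ≤ k−1, so N_k = 4 + N_{k-1}.
N_0 = 4
N_1 = 4 + 4 = 8
Terms of depth exactly 1: N_1 − N_0 = 8 − 4 = 4.

4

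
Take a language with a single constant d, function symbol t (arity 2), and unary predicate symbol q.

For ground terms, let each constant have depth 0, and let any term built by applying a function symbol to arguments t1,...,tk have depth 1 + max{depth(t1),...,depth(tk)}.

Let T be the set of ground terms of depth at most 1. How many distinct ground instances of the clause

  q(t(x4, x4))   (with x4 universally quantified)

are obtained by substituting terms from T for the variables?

2

Ground terms of depth ≤ 1:
  Count level by level. With function symbols t/2, the terms of depth ≤ k are the 1 constant together with each function applied to depth-≤(k−1) tuples, so N_k = 1 + N_{k-1}^2.
  N_0 = 1
  N_1 = 1 + 1^2 = 2
So there are 2 ground terms available for substitution.
The clause has 1 distinct variable (x4), which appears in the body. In the free term algebra distinct substitutions yield syntactically distinct ground instances.
Number of ground instances = 2.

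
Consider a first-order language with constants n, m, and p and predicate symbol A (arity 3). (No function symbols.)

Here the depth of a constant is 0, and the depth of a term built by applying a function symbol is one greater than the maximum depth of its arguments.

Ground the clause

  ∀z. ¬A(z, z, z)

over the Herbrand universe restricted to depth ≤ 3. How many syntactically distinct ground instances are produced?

3

Ground terms of depth ≤ 3:
  With no function symbols every ground term is a constant, so there are exactly 3 ground terms at every depth bound.
  N_0 = 3
  N_1 = 3
  N_2 = 3
  N_3 = 3
  Explicitly: n, m, p.
So there are 3 ground terms available for substitution.
The variable z ranges independently over the available ground terms, and distinct assignments produce distinct instances.
Number of ground instances = 3.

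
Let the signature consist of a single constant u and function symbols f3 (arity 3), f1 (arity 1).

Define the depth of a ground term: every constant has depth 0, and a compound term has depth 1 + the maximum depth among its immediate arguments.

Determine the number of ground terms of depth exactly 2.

28

Write N_k for the number of ground terms of depth ≤ k. A term of depth ≤ k is either a constant or a function symbol applied to arguments of depth ≤ k−1, so N_k = 1 + N_{k-1}^3 + N_{k-1}.
N_0 = 1
N_1 = 1 + 1^3 + 1 = 3
N_2 = 1 + 3^3 + 3 = 31
Terms of depth exactly 2: N_2 − N_1 = 31 − 3 = 28.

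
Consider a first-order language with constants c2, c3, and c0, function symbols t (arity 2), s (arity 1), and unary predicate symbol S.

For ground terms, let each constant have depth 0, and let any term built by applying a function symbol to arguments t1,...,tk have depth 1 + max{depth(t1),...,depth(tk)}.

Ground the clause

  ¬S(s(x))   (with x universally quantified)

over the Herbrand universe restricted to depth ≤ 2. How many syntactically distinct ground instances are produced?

Ground terms of depth ≤ 2:
  Write N_k for the number of ground terms of depth ≤ k. A term of depth ≤ k is either a constant or a function symbol applied to arguments of depth ≤ k−1, so N_k = 3 + N_{k-1}^2 + N_{k-1}.
  N_0 = 3
  N_1 = 3 + 3^2 + 3 = 15
  N_2 = 3 + 15^2 + 15 = 243
So there are 243 ground terms available for substitution.
The clause has 1 distinct variable (x), which appears in the body. In the free term algebra distinct substitutions yield syntactically distinct ground instances.
Number of ground instances = 243.

243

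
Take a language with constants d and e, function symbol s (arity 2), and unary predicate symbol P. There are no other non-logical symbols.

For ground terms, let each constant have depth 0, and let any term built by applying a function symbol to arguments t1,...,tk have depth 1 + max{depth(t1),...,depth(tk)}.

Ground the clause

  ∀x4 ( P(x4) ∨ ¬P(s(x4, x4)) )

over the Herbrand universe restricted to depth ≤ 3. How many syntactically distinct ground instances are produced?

Ground terms of depth ≤ 3:
  Let N_k = |{terms of depth ≤ k}|. Then N_0 = 2 and N_k = 2 + N_{k-1}^2 for k ≥ 1 (one summand per function symbol, arity giving the exponent).
  N_0 = 2
  N_1 = 2 + 2^2 = 6
  N_2 = 2 + 6^2 = 38
  N_3 = 2 + 38^2 = 1446
So there are 1446 ground terms available for substitution.
The body mentions the single quantified variable x4; since ground terms form a free algebra, no two substitutions collapse to the same formula.
Number of ground instances = 1446.

1446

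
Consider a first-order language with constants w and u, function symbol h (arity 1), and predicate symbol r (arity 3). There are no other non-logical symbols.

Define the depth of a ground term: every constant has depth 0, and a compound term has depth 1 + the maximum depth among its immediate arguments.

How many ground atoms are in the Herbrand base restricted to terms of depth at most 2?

First count ground terms of depth ≤ 2.
If N_k denotes the number of depth-≤k ground terms, the 2 constants give N_0 = 2, and each function symbol of arity r contributes N_{k-1}^r new terms at level k: N_k = 2 + N_{k-1}.
N_0 = 2
N_1 = 2 + 2 = 4
N_2 = 2 + 4 = 6
So |H| = 6.
For each predicate symbol, the number of ground atoms is |H| raised to its arity; summing:
  r: 6^3 = 216
Total ground atoms: 216.

216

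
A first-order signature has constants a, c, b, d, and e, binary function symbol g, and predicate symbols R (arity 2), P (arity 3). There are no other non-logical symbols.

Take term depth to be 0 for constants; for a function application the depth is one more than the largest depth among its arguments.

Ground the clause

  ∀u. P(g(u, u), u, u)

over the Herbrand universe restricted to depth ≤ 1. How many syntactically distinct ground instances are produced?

30

Ground terms of depth ≤ 1:
  If N_k denotes the number of depth-≤k ground terms, the 5 constants give N_0 = 5, and each function symbol of arity r contributes N_{k-1}^r new terms at level k: N_k = 5 + N_{k-1}^2.
  N_0 = 5
  N_1 = 5 + 5^2 = 30
So there are 30 ground terms available for substitution.
There is 1 variable to instantiate (u),  occurring in at least one literal, so different choices give different ground instances.
Number of ground instances = 30.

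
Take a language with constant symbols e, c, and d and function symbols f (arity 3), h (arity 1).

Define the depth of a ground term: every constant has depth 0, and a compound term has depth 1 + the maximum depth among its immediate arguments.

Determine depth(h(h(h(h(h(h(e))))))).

6

depth(h(e)) = 1 + depth(e) = 1 + 0 = 1
depth(h(h(e))) = 1 + depth(h(e)) = 1 + 1 = 2
depth(h(h(h(e)))) = 1 + depth(h(h(e))) = 1 + 2 = 3
depth(h(h(h(h(e))))) = 1 + depth(h(h(h(e)))) = 1 + 3 = 4
depth(h(h(h(h(h(e)))))) = 1 + depth(h(h(h(h(e))))) = 1 + 4 = 5
depth(h(h(h(h(h(h(e))))))) = 1 + depth(h(h(h(h(h(e)))))) = 1 + 5 = 6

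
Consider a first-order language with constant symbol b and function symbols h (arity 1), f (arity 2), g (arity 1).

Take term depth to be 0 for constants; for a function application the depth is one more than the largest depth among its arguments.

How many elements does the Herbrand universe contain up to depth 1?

If N_k denotes the number of depth-≤k ground terms, the 1 constant gives N_0 = 1, and each function symbol of arity r contributes N_{k-1}^r new terms at level k: N_k = 1 + N_{k-1} + N_{k-1}^2 + N_{k-1}.
N_0 = 1
N_1 = 1 + 1 + 1^2 + 1 = 4
Explicitly: b, h(b), f(b, b), g(b).

4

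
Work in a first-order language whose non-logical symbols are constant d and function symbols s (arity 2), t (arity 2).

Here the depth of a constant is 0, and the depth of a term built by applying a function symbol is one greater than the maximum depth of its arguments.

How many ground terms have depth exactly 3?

Let N_k = |{terms of depth ≤ k}|. Then N_0 = 1 and N_k = 1 + N_{k-1}^2 + N_{k-1}^2 for k ≥ 1 (one summand per function symbol, arity giving the exponent).
N_0 = 1
N_1 = 1 + 1^2 + 1^2 = 3
N_2 = 1 + 3^2 + 3^2 = 19
N_3 = 1 + 19^2 + 19^2 = 723
Terms of depth exactly 3: N_3 − N_2 = 723 − 19 = 704.

704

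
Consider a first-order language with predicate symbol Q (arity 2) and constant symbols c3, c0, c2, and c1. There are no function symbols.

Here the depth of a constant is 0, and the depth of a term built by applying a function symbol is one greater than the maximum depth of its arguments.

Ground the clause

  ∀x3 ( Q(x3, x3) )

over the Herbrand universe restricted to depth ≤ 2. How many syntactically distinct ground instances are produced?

4

Ground terms of depth ≤ 2:
  With no function symbols every ground term is a constant, so there are exactly 4 ground terms at every depth bound.
  N_0 = 4
  N_1 = 4
  N_2 = 4
  Explicitly: c3, c0, c2, c1.
So there are 4 ground terms available for substitution.
The body mentions the single quantified variable x3; since ground terms form a free algebra, no two substitutions collapse to the same formula.
Number of ground instances = 4.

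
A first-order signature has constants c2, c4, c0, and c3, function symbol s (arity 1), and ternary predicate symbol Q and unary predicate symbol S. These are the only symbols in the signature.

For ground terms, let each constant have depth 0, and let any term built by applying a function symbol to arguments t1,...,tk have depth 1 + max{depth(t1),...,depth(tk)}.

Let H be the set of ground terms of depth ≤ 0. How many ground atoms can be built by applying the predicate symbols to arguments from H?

68

First count ground terms of depth ≤ 0.
Let N_k count ground terms of depth at most k. Each non-constant term of depth ≤ k is some function symbol applied to depth-≤(k−1) arguments, giving N_k = 4 + N_{k-1}.
N_0 = 4
So |H| = 4.
Ground atoms are formed by filling each argument slot of a predicate with a term from H, so an r-ary predicate gives |H|^r atoms:
  Q: 4^3 = 64;  S: 4
Total ground atoms: 64 + 4 = 68.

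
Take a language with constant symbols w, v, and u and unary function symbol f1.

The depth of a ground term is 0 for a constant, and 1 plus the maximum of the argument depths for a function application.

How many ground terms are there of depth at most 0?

Write N_k for the number of ground terms of depth ≤ k. A term of depth ≤ k is either a constant or a function symbol applied to arguments of depth ≤ k−1, so N_k = 3 + N_{k-1}.
N_0 = 3
Explicitly: w, v, u.

3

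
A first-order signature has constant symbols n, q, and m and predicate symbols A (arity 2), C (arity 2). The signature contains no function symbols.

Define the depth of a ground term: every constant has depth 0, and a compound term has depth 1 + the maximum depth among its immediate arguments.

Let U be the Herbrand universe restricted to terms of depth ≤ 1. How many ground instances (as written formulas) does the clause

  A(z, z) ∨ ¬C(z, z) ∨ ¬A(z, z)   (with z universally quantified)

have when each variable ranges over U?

3

Ground terms of depth ≤ 1:
  With no function symbols every ground term is a constant, so there are exactly 3 ground terms at every depth bound.
  N_0 = 3
  N_1 = 3
  Explicitly: n, q, m.
So there are 3 ground terms available for substitution.
There is 1 variable to instantiate (z),  occurring in at least one literal, so different choices give different ground instances.
Number of ground instances = 3.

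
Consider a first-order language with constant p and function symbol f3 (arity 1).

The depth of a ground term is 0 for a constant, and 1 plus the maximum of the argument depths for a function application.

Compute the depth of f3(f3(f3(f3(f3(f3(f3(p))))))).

7

depth(f3(p)) = 1 + depth(p) = 1 + 0 = 1
depth(f3(f3(p))) = 1 + depth(f3(p)) = 1 + 1 = 2
depth(f3(f3(f3(p)))) = 1 + depth(f3(f3(p))) = 1 + 2 = 3
depth(f3(f3(f3(f3(p))))) = 1 + depth(f3(f3(f3(p)))) = 1 + 3 = 4
depth(f3(f3(f3(f3(f3(p)))))) = 1 + depth(f3(f3(f3(f3(p))))) = 1 + 4 = 5
depth(f3(f3(f3(f3(f3(f3(p))))))) = 1 + depth(f3(f3(f3(f3(f3(p)))))) = 1 + 5 = 6
depth(f3(f3(f3(f3(f3(f3(f3(p)))))))) = 1 + depth(f3(f3(f3(f3(f3(f3(p))))))) = 1 + 6 = 7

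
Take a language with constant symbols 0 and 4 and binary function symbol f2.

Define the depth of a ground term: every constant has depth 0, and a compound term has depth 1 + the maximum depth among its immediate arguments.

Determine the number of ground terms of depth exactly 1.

4

Let N_k = |{terms of depth ≤ k}|. Then N_0 = 2 and N_k = 2 + N_{k-1}^2 for k ≥ 1 (one summand per function symbol, arity giving the exponent).
N_0 = 2
N_1 = 2 + 2^2 = 6
Terms of depth exactly 1: N_1 − N_0 = 6 − 2 = 4.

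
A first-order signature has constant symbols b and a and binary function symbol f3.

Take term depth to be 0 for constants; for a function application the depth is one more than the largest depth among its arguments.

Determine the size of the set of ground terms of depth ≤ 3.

1446

Count level by level. With function symbols f3/2, the terms of depth ≤ k are the 2 constants together with each function applied to depth-≤(k−1) tuples, so N_k = 2 + N_{k-1}^2.
N_0 = 2
N_1 = 2 + 2^2 = 6
N_2 = 2 + 6^2 = 38
N_3 = 2 + 38^2 = 1446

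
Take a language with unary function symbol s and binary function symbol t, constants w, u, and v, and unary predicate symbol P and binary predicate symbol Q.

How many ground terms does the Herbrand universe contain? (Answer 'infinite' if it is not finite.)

infinite

The signature has at least one function symbol (s, arity 1) and at least one constant (w).
Iterating s gives infinitely many distinct ground terms: w, s(w), s(s(w)), ...
So the Herbrand universe is infinite.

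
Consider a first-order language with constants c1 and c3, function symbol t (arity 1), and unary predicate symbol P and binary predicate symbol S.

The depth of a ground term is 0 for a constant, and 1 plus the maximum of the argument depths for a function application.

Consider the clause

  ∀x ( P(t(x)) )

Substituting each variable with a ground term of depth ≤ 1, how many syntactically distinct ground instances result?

4

Ground terms of depth ≤ 1:
  Write N_k for the number of ground terms of depth ≤ k. A term of depth ≤ k is either a constant or a function symbol applied to arguments of depth ≤ k−1, so N_k = 2 + N_{k-1}.
  N_0 = 2
  N_1 = 2 + 2 = 4
  Explicitly: c1, c3, t(c1), t(c3).
So there are 4 ground terms available for substitution.
The clause has 1 distinct variable (x), which appears in the body. In the free term algebra distinct substitutions yield syntactically distinct ground instances.
Number of ground instances = 4.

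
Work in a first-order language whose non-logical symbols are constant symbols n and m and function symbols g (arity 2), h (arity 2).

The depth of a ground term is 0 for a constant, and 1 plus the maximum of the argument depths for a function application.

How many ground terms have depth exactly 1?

Let N_k = |{terms of depth ≤ k}|. Then N_0 = 2 and N_k = 2 + N_{k-1}^2 + N_{k-1}^2 for k ≥ 1 (one summand per function symbol, arity giving the exponent).
N_0 = 2
N_1 = 2 + 2^2 + 2^2 = 10
Terms of depth exactly 1: N_1 − N_0 = 10 − 2 = 8.

8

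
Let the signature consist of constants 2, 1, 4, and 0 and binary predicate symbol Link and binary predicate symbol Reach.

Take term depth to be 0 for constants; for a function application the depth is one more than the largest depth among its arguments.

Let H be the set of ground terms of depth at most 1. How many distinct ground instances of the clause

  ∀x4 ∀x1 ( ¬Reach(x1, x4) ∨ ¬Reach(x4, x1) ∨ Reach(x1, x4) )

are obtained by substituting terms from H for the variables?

16

Ground terms of depth ≤ 1:
  With no function symbols every ground term is a constant, so there are exactly 4 ground terms at every depth bound.
  N_0 = 4
  N_1 = 4
So there are 4 ground terms available for substitution.
The clause has 2 distinct variables (x4, x1), each appearing in the body. In the free term algebra distinct substitutions yield syntactically distinct ground instances.
Number of ground instances = 4^2 = 16.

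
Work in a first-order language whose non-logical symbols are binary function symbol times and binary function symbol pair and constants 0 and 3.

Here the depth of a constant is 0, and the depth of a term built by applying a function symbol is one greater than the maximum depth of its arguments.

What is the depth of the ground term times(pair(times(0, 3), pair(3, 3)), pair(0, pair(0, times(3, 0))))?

depth(times(0, 3)) = 1 + max(0, 0) = 1
depth(pair(3, 3)) = 1 + max(0, 0) = 1
depth(pair(times(0, 3), pair(3, 3))) = 1 + max(1, 1) = 2
depth(times(3, 0)) = 1 + max(0, 0) = 1
depth(pair(0, times(3, 0))) = 1 + max(0, 1) = 2
depth(pair(0, pair(0, times(3, 0)))) = 1 + max(0, 2) = 3
depth(times(pair(times(0, 3), pair(3, 3)), pair(0, pair(0, times(3, 0))))) = 1 + max(2, 3) = 4

4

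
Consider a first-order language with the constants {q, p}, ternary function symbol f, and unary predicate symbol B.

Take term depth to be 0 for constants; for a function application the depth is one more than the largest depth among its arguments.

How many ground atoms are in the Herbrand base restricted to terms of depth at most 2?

First count ground terms of depth ≤ 2.
Count level by level. With function symbols f/3, the terms of depth ≤ k are the 2 constants together with each function applied to depth-≤(k−1) tuples, so N_k = 2 + N_{k-1}^3.
N_0 = 2
N_1 = 2 + 2^3 = 10
N_2 = 2 + 10^3 = 1002
So |H| = 1002.
For each predicate symbol, the number of ground atoms is |H| raised to its arity; summing:
  B: 1002
Total ground atoms: 1002.

1002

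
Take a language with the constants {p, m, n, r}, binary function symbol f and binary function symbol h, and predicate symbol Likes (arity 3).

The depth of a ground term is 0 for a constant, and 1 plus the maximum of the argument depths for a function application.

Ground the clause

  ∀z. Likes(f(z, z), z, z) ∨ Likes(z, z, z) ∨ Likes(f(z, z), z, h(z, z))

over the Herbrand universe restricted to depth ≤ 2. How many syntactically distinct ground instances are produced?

2596

Ground terms of depth ≤ 2:
  Let N_k = |{terms of depth ≤ k}|. Then N_0 = 4 and N_k = 4 + N_{k-1}^2 + N_{k-1}^2 for k ≥ 1 (one summand per function symbol, arity giving the exponent).
  N_0 = 4
  N_1 = 4 + 4^2 + 4^2 = 36
  N_2 = 4 + 36^2 + 36^2 = 2596
So there are 2596 ground terms available for substitution.
The body mentions the single quantified variable z; since ground terms form a free algebra, no two substitutions collapse to the same formula.
Number of ground instances = 2596.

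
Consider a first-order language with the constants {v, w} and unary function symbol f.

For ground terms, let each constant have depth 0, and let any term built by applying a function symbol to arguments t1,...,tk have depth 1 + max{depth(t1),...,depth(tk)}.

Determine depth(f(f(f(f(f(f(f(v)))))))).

depth(f(v)) = 1 + depth(v) = 1 + 0 = 1
depth(f(f(v))) = 1 + depth(f(v)) = 1 + 1 = 2
depth(f(f(f(v)))) = 1 + depth(f(f(v))) = 1 + 2 = 3
depth(f(f(f(f(v))))) = 1 + depth(f(f(f(v)))) = 1 + 3 = 4
depth(f(f(f(f(f(v)))))) = 1 + depth(f(f(f(f(v))))) = 1 + 4 = 5
depth(f(f(f(f(f(f(v))))))) = 1 + depth(f(f(f(f(f(v)))))) = 1 + 5 = 6
depth(f(f(f(f(f(f(f(v)))))))) = 1 + depth(f(f(f(f(f(f(v))))))) = 1 + 6 = 7

7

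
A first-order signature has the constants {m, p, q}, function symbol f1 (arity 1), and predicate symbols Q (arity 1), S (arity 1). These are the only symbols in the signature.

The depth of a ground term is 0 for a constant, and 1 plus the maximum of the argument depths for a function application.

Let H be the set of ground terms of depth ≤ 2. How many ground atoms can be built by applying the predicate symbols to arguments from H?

18

First count ground terms of depth ≤ 2.
Let N_k = |{terms of depth ≤ k}|. Then N_0 = 3 and N_k = 3 + N_{k-1} for k ≥ 1 (one summand per function symbol, arity giving the exponent).
N_0 = 3
N_1 = 3 + 3 = 6
N_2 = 3 + 6 = 9
Explicitly: m, p, q, f1(m), f1(p), f1(q), f1(f1(m)), f1(f1(p)), f1(f1(q)).
So |H| = 9.
For each predicate symbol, the number of ground atoms is |H| raised to its arity; summing:
  Q: 9;  S: 9
Total ground atoms: 9 + 9 = 18.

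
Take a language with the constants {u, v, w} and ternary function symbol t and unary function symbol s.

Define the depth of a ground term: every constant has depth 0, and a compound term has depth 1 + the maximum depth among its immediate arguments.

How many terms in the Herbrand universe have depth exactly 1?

If N_k denotes the number of depth-≤k ground terms, the 3 constants give N_0 = 3, and each function symbol of arity r contributes N_{k-1}^r new terms at level k: N_k = 3 + N_{k-1}^3 + N_{k-1}.
N_0 = 3
N_1 = 3 + 3^3 + 3 = 33
Terms of depth exactly 1: N_1 − N_0 = 33 − 3 = 30.

30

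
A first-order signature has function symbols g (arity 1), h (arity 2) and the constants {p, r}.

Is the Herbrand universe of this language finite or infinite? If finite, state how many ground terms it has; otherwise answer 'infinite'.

The signature has at least one function symbol (g, arity 1) and at least one constant (p).
Iterating g gives infinitely many distinct ground terms: p, g(p), g(g(p)), ...
So the Herbrand universe is infinite.

infinite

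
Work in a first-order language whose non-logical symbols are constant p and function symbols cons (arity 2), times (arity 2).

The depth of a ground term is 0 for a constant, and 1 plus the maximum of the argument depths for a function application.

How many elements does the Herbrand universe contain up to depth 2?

Count level by level. With function symbols cons/2, times/2, the terms of depth ≤ k are the 1 constant together with each function applied to depth-≤(k−1) tuples, so N_k = 1 + N_{k-1}^2 + N_{k-1}^2.
N_0 = 1
N_1 = 1 + 1^2 + 1^2 = 3
N_2 = 1 + 3^2 + 3^2 = 19

19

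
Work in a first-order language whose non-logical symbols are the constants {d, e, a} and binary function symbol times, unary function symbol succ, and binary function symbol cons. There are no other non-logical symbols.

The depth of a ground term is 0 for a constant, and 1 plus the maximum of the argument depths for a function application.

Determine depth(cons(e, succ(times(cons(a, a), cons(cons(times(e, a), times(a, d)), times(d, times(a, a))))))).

depth(cons(a, a)) = 1 + max(0, 0) = 1
depth(times(e, a)) = 1 + max(0, 0) = 1
depth(times(a, d)) = 1 + max(0, 0) = 1
depth(cons(times(e, a), times(a, d))) = 1 + max(1, 1) = 2
depth(times(a, a)) = 1 + max(0, 0) = 1
depth(times(d, times(a, a))) = 1 + max(0, 1) = 2
depth(cons(cons(times(e, a), times(a, d)), times(d, times(a, a)))) = 1 + max(2, 2) = 3
depth(times(cons(a, a), cons(cons(times(e, a), times(a, d)), times(d, times(a, a))))) = 1 + max(1, 3) = 4
depth(succ(times(cons(a, a), cons(cons(times(e, a), times(a, d)), times(d, times(a, a)))))) = 1 + depth(times(cons(a, a), cons(cons(times(e, a), times(a, d)), times(d, times(a, a))))) = 1 + 4 = 5
depth(cons(e, succ(times(cons(a, a), cons(cons(times(e, a), times(a, d)), times(d, times(a, a))))))) = 1 + max(0, 5) = 6

6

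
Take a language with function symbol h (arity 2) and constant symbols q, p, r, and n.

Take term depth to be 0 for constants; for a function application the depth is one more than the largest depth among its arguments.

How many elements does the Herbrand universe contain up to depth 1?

Let N_k count ground terms of depth at most k. Each non-constant term of depth ≤ k is some function symbol applied to depth-≤(k−1) arguments, giving N_k = 4 + N_{k-1}^2.
N_0 = 4
N_1 = 4 + 4^2 = 20

20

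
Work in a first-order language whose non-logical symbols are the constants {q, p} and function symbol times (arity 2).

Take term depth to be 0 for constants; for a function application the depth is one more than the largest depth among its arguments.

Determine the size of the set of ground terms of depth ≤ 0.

Write N_k for the number of ground terms of depth ≤ k. A term of depth ≤ k is either a constant or a function symbol applied to arguments of depth ≤ k−1, so N_k = 2 + N_{k-1}^2.
N_0 = 2
Explicitly: q, p.

2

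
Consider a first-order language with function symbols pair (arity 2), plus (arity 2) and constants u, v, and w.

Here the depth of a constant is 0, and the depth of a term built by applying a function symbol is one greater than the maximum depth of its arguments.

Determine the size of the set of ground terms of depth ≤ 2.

Let N_k count ground terms of depth at most k. Each non-constant term of depth ≤ k is some function symbol applied to depth-≤(k−1) arguments, giving N_k = 3 + N_{k-1}^2 + N_{k-1}^2.
N_0 = 3
N_1 = 3 + 3^2 + 3^2 = 21
N_2 = 3 + 21^2 + 21^2 = 885

885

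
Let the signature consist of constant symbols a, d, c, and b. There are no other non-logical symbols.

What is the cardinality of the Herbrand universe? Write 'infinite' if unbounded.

4

There are no function symbols, so every ground term is one of the 4 constants.
The Herbrand universe is {a, d, c, b}, which is finite with 4 elements.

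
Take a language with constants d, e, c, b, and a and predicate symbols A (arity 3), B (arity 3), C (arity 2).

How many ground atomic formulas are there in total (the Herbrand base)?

275

With no function symbols, the Herbrand universe is just the 5 constants.
Ground atoms per predicate: A: 5^3 = 125, B: 5^3 = 125, C: 5^2 = 25.
Herbrand base size = 125 + 125 + 25 = 275.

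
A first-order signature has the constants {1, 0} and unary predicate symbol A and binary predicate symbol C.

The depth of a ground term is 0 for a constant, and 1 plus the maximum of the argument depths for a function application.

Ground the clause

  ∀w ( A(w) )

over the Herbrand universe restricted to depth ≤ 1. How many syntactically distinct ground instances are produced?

2

Ground terms of depth ≤ 1:
  With no function symbols every ground term is a constant, so there are exactly 2 ground terms at every depth bound.
  N_0 = 2
  N_1 = 2
  Explicitly: 1, 0.
So there are 2 ground terms available for substitution.
The body mentions the single quantified variable w; since ground terms form a free algebra, no two substitutions collapse to the same formula.
Number of ground instances = 2.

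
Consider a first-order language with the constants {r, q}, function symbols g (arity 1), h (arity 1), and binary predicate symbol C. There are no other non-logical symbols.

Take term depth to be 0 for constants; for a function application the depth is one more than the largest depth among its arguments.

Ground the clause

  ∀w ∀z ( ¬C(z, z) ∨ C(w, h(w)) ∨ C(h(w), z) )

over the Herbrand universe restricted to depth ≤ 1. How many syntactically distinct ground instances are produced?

Ground terms of depth ≤ 1:
  Let N_k count ground terms of depth at most k. Each non-constant term of depth ≤ k is some function symbol applied to depth-≤(k−1) arguments, giving N_k = 2 + N_{k-1} + N_{k-1}.
  N_0 = 2
  N_1 = 2 + 2 + 2 = 6
  Explicitly: r, q, g(r), g(q), h(r), h(q).
So there are 6 ground terms available for substitution.
Each of w, z ranges independently over the available ground terms, and distinct assignments produce distinct instances.
Number of ground instances = 6^2 = 36.

36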